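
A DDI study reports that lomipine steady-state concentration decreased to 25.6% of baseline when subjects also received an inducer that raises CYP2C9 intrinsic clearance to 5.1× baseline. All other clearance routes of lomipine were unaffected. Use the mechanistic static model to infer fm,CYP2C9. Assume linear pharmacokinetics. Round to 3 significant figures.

CL'/CL = 1 / 0.256 = 3.906
5.1·fm + (1 − fm) = 3.906
fm = (3.906 − 1) / (5.1 − 1) = 0.709

0.709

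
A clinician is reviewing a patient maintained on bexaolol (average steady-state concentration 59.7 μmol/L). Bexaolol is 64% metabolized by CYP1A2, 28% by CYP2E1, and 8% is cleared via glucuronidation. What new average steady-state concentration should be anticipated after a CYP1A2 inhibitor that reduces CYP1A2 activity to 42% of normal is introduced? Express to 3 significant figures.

CYP1A2: 0.64 × 0.42 = 0.2688
CYP2E1: 0.28 (unchanged)
Other: 0.08 (unchanged)
CL_new/CL_old = 0.2688 + 0.28 + 0.08 = 0.6288.
New average steady-state concentration = baseline ÷ relative clearance = 59.7 / 0.6288 = 94.9 μmol/L.

94.9 μmol/L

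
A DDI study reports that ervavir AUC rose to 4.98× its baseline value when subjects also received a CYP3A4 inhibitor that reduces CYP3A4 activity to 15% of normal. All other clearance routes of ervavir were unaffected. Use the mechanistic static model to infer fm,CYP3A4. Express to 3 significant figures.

Write x for the fraction cleared via CYP3A4. The observed AUC change means clearance fell to 1/4.98 = 0.2008 of baseline.
Only the CYP3A4 route changed, so 0.2008 = x·0.15 + (1 − x), giving x = 0.940.

0.940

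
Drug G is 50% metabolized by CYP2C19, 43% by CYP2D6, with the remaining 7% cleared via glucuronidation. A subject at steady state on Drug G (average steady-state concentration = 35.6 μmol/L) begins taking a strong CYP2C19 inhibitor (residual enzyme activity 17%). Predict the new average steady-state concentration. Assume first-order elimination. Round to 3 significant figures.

The CYP2C19 pathway (50% of clearance) is reduced to 0.17× activity: 0.5 × 0.17 = 0.085.
CYP2D6 (43%) and the residual 7% are unaffected.
Relative clearance = 0.085 + 0.43 + 0.07 = 0.585.
New average steady-state concentration = baseline ÷ relative clearance = 35.6 / 0.585 = 60.9 μmol/L.

60.9 μmol/L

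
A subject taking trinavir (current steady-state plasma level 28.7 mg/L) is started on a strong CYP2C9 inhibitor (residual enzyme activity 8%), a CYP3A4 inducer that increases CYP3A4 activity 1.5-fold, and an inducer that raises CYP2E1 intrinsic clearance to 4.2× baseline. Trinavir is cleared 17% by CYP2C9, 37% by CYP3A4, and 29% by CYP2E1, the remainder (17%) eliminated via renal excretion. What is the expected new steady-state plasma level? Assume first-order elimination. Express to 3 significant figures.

14.7 mg/L

CYP2C9: 0.17 × 0.08 = 0.0136
CYP3A4: 0.37 × 1.5 = 0.555
CYP2E1: 0.29 × 4.2 = 1.218
Other: 0.17 (unchanged)
Relative clearance = 0.0136 + 0.555 + 1.218 + 0.17 = 1.9566.
Steady-state plasma level ∝ 1/CL: new value = 28.7 / 1.9566 = 14.7 mg/L.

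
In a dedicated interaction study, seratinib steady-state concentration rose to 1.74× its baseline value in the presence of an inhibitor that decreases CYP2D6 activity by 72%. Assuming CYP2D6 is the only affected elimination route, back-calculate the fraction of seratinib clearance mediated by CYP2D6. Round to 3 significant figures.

Write x for the fraction cleared via CYP2D6. The observed steady-state concentration change means clearance fell to 1/1.74 = 0.5747 of baseline.
Only the CYP2D6 route changed, so 0.5747 = x·0.28 + (1 − x), giving x = 0.591.

0.591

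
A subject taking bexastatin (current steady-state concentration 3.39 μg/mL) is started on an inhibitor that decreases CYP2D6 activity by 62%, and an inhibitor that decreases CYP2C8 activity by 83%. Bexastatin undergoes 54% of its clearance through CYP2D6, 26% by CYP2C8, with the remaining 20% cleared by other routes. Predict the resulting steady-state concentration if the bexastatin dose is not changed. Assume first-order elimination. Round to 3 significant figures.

7.54 μg/mL

The CYP2D6 pathway (54% of clearance) drops to 0.38× activity: 0.54 × 0.38 = 0.2052.
The CYP2C8 pathway (26% of clearance) drops to 0.17× activity: 0.26 × 0.17 = 0.0442.
Non-CYP routes (20%) are unchanged.
CL_new/CL_old = 0.2052 + 0.0442 + 0.2 = 0.4494.
Steady-state concentration ∝ 1/CL: new value = 3.39 / 0.4494 = 7.54 μg/mL.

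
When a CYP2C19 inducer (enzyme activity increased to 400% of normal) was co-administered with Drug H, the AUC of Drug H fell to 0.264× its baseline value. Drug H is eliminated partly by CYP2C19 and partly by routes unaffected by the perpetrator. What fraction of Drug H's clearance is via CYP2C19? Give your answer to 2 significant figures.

CL'/CL = 1 / 0.264 = 3.788
4·fm + (1 − fm) = 3.788
fm = (3.788 − 1) / (4 − 1) = 0.93

0.93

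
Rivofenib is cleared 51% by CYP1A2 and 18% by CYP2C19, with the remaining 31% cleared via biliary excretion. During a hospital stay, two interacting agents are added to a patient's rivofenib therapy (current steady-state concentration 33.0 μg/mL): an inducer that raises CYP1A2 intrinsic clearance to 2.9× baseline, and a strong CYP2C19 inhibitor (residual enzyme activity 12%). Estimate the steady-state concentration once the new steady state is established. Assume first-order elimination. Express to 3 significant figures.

18.2 μg/mL

CYP1A2: 0.51 × 2.9 = 1.479
CYP2C19: 0.18 × 0.12 = 0.0216
Other: 0.31 (unchanged)
New clearance relative to baseline: 1.479 + 0.0216 + 0.31 = 1.8106.
Dividing the baseline by the relative clearance: 33.0 / 1.8106 = 18.2 μg/mL.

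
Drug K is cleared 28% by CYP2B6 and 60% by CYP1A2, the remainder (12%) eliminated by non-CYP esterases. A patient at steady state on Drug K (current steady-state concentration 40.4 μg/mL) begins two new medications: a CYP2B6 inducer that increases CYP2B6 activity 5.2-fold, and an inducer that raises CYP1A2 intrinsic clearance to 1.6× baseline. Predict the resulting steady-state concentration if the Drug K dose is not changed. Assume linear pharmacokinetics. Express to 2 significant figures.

The CYP2B6 pathway (28% of clearance) rises to 5.2× activity: 0.28 × 5.2 = 1.456.
The CYP1A2 pathway (60% of clearance) is boosted to 1.6× activity: 0.6 × 1.6 = 0.96.
Non-CYP routes (12%) are unchanged.
Relative clearance = 1.456 + 0.96 + 0.12 = 2.536.
Steady-state concentration ∝ 1/CL: new value = 40.4 / 2.536 = 16 μg/mL.

16 μg/mL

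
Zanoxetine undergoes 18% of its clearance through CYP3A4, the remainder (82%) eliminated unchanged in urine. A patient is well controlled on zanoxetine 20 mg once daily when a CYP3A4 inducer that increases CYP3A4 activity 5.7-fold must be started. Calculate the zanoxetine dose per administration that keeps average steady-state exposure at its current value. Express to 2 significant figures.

37 mg

The CYP3A4 pathway (18% of clearance) is boosted to 5.7× activity: 0.18 × 5.7 = 1.026.
The remaining 82% of clearance is unaffected.
CL_new/CL_old = 1.026 + 0.82 = 1.846.
Css,avg = (dose rate)/CL, so holding Css fixed requires dose ∝ CL: 20 × 1.846 = 37 mg.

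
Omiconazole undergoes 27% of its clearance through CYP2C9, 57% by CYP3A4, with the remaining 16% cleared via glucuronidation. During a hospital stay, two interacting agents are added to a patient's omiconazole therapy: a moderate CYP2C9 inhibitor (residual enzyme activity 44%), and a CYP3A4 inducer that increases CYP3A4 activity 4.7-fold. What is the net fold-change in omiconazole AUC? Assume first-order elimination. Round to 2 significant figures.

CYP2C9: 0.27 × 0.44 = 0.1188
CYP3A4: 0.57 × 4.7 = 2.679
Other: 0.16 (unchanged)
New clearance relative to baseline: 0.1188 + 2.679 + 0.16 = 2.9578.
Net AUC ratio = 1 / 2.9578 = 0.34.

0.34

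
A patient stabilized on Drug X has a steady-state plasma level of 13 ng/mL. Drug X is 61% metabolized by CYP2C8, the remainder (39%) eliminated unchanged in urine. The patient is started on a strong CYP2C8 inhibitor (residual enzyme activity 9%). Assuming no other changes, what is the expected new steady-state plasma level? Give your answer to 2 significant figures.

29 ng/mL

CYP2C8: 0.61 × 0.09 = 0.0549
Other: 0.39 (unchanged)
CL_new/CL_old = 0.0549 + 0.39 = 0.4449.
With dosing unchanged, steady-state plasma level scales as 1/CL: 13 / 0.4449 = 29 ng/mL.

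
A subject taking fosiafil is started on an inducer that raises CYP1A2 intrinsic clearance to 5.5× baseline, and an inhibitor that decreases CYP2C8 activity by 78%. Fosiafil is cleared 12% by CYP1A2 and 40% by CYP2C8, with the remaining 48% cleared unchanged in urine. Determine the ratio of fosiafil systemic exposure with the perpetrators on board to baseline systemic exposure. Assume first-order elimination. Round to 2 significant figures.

The CYP1A2 pathway (12% of clearance) rises to 5.5× activity: 0.12 × 5.5 = 0.66.
The CYP2C8 pathway (40% of clearance) drops to 0.22× activity: 0.4 × 0.22 = 0.088.
The remaining 48% of clearance is unaffected.
New clearance relative to baseline: 0.66 + 0.088 + 0.48 = 1.228.
Because systemic exposure varies inversely with clearance, the combined effect is 1 / 1.228 = 0.81.

0.81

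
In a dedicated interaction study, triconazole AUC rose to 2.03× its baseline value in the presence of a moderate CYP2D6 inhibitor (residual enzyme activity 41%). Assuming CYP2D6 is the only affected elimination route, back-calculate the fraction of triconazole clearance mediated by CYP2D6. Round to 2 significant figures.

0.86

Call the CYP2D6 fraction fm. After the interaction, CL_new/CL_old = fm × 0.41 + (1 − fm).
AUC ratio = 1 / (new CL fraction), so new CL fraction = 1 / 2.03 = 0.4926.
fm × 0.41 + 1 − fm = 0.4926  ⇒  fm × (0.41 − 1) = −0.5074  ⇒  fm = 0.86.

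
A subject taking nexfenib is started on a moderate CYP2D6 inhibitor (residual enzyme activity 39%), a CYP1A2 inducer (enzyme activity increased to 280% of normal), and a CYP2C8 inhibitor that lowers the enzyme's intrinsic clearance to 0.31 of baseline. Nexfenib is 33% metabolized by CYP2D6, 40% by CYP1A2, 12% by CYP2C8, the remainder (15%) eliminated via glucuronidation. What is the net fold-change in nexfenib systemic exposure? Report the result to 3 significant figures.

The CYP2D6 pathway (33% of clearance) drops to 0.39× activity: 0.33 × 0.39 = 0.1287.
The CYP1A2 pathway (40% of clearance) is boosted to 2.8× activity: 0.4 × 2.8 = 1.12.
The CYP2C8 pathway (12% of clearance) is reduced to 0.31× activity: 0.12 × 0.31 = 0.0372.
The remaining 15% of clearance is unaffected.
Relative clearance = 0.1287 + 1.12 + 0.0372 + 0.15 = 1.4359.
Because systemic exposure varies inversely with clearance, the combined effect is 1 / 1.4359 = 0.696.

0.696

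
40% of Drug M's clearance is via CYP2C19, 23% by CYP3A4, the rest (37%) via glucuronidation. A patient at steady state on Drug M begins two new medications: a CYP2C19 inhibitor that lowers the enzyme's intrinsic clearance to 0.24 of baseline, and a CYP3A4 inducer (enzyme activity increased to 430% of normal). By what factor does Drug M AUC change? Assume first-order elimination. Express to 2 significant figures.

0.69

The CYP2C19 pathway (40% of clearance) is reduced to 0.24× activity: 0.4 × 0.24 = 0.096.
The CYP3A4 pathway (23% of clearance) rises to 4.3× activity: 0.23 × 4.3 = 0.989.
The remaining 37% of clearance is unaffected.
CL_new/CL_old = 0.096 + 0.989 + 0.37 = 1.455.
Net AUC ratio = 1 / 1.455 = 0.69.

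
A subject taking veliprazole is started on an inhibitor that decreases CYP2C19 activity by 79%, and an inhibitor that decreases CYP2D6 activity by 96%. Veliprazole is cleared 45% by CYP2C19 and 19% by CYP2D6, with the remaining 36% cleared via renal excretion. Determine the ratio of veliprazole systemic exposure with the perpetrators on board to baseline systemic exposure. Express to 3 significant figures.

The CYP2C19 pathway (45% of clearance) is reduced to 0.21× activity: 0.45 × 0.21 = 0.0945.
The CYP2D6 pathway (19% of clearance) drops to 0.04× activity: 0.19 × 0.04 = 0.0076.
The remaining 36% of clearance is unaffected.
New clearance relative to baseline: 0.0945 + 0.0076 + 0.36 = 0.4621.
Net systemic exposure ratio = 1 / 0.4621 = 2.16.

2.16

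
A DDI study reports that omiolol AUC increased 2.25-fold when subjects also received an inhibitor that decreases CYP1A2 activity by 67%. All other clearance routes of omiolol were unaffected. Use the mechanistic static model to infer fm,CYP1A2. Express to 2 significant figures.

Call the CYP1A2 fraction fm. After the interaction, CL_new/CL_old = fm × 0.33 + (1 − fm).
AUC ratio = 1 / (new CL fraction), so new CL fraction = 1 / 2.25 = 0.4444.
fm × 0.33 + 1 − fm = 0.4444  ⇒  fm × (0.33 − 1) = −0.5556  ⇒  fm = 0.83.

0.83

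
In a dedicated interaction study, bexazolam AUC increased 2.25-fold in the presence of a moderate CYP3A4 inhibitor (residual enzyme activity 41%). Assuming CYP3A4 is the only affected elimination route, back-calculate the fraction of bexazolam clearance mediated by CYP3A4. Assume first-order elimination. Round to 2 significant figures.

0.94

Let x = fm,CYP3A4. Because AUC ∝ 1/CL, relative clearance fell to 1/2.25 = 0.4444.
Setting x·0.41 + (1 − x) = 0.4444 and solving: x = (0.4444 − 1)/(0.41 − 1) = 0.94.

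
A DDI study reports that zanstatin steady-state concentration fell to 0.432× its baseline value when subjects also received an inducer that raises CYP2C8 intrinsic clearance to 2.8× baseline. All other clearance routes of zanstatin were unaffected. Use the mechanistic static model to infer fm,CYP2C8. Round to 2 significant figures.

Let x = fm,CYP2C8. Because steady-state concentration ∝ 1/CL, relative clearance rose to 1/0.432 = 2.315.
Only the CYP2C8 route changed, so 2.315 = x·2.8 + (1 − x), giving x = 0.73.

0.73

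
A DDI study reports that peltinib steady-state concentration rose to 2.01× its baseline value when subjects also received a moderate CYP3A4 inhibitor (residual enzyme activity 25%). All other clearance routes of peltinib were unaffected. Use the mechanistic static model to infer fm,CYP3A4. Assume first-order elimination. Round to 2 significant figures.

0.67

Let x = fm,CYP3A4. Because steady-state concentration ∝ 1/CL, relative clearance fell to 1/2.01 = 0.4975.
Only the CYP3A4 route changed, so 0.4975 = x·0.25 + (1 − x), giving x = 0.67.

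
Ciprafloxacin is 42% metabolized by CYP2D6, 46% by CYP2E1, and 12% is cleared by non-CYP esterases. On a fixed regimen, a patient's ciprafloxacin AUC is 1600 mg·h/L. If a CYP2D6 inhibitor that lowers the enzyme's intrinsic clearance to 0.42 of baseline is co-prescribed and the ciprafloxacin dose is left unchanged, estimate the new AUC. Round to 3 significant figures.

CYP2D6: 0.42 × 0.42 = 0.1764
CYP2E1: 0.46 (unchanged)
Other: 0.12 (unchanged)
CL_new/CL_old = 0.1764 + 0.46 + 0.12 = 0.7564.
AUC ∝ 1/CL, so new value = 1600 / 0.7564 = 2.12 × 10³ mg·h/L.

2.12 × 10³ mg·h/L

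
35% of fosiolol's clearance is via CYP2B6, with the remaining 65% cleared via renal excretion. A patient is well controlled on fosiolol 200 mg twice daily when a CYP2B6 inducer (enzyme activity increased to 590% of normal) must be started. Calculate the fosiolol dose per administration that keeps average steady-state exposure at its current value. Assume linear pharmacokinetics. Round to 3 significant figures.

543 mg

The CYP2B6 pathway (35% of clearance) rises to 5.9× activity: 0.35 × 5.9 = 2.065.
The remaining 65% of clearance is unaffected.
Relative clearance = 2.065 + 0.65 = 2.715.
Exposure is unchanged when dose changes in proportion to clearance. New dose = 200 mg × 2.715 = 543 mg.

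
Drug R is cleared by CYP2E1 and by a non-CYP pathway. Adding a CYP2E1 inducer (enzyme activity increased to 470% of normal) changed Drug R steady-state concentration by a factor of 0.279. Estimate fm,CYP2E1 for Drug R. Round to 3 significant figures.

0.698

Call the CYP2E1 fraction fm. After the interaction, CL_new/CL_old = fm × 4.7 + (1 − fm).
Steady-state concentration ratio = 1 / (new CL fraction), so new CL fraction = 1 / 0.279 = 3.584.
fm × 4.7 + 1 − fm = 3.584  ⇒  fm × (4.7 − 1) = 2.584  ⇒  fm = 0.698.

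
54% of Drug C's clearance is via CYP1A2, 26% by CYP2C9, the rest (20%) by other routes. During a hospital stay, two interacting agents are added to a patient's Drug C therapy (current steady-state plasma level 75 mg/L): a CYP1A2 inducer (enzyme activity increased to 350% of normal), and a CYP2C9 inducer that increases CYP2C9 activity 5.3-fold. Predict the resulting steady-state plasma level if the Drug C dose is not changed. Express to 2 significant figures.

22 mg/L

The CYP1A2 pathway (54% of clearance) is boosted to 3.5× activity: 0.54 × 3.5 = 1.89.
The CYP2C9 pathway (26% of clearance) increases to 5.3× activity: 0.26 × 5.3 = 1.378.
The remaining 20% of clearance is unaffected.
New clearance relative to baseline: 1.89 + 1.378 + 0.2 = 3.468.
New steady-state plasma level = 75 / 3.468 = 22 mg/L (concentration scales inversely with clearance).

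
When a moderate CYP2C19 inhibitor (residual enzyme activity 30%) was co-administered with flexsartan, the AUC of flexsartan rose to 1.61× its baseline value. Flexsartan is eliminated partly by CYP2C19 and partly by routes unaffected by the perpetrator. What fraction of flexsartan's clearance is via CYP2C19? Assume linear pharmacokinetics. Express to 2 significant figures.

0.54

CL'/CL = 1 / 1.61 = 0.6211
0.3·fm + (1 − fm) = 0.6211
fm = (0.6211 − 1) / (0.3 − 1) = 0.54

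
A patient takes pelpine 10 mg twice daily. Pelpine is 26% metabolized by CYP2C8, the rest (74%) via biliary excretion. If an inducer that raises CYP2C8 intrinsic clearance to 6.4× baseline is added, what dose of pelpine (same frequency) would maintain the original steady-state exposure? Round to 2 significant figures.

The CYP2C8 pathway (26% of clearance) is boosted to 6.4× activity: 0.26 × 6.4 = 1.664.
The remaining 74% of clearance is unaffected.
CL_new/CL_old = 1.664 + 0.74 = 2.404.
To maintain the same steady-state level, dose must scale with clearance: new dose = 10 × 2.404 = 24 mg.

24 mg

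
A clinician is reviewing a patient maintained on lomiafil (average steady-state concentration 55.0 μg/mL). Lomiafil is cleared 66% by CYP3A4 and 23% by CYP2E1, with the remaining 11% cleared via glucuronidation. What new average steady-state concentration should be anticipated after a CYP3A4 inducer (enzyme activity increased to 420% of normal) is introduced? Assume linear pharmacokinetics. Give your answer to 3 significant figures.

17.7 μg/mL

The CYP3A4 pathway (66% of clearance) is boosted to 4.2× activity: 0.66 × 4.2 = 2.772.
CYP2E1 (23%) and the residual 11% are unaffected.
Relative clearance = 2.772 + 0.23 + 0.11 = 3.112.
New average steady-state concentration = baseline ÷ relative clearance = 55.0 / 3.112 = 17.7 μg/mL.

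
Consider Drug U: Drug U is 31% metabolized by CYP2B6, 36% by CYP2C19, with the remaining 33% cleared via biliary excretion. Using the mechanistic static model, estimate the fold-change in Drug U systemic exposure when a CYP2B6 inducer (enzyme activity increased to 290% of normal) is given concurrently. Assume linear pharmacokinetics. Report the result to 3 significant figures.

0.629

The CYP2B6 pathway (31% of clearance) is boosted to 2.9× activity: 0.31 × 2.9 = 0.899.
CYP2C19 (36%) and the residual 33% are unaffected.
New clearance relative to baseline: 0.899 + 0.36 + 0.33 = 1.589.
Since systemic exposure ∝ 1/CL, the ratio is 1 / 1.589 = 0.629.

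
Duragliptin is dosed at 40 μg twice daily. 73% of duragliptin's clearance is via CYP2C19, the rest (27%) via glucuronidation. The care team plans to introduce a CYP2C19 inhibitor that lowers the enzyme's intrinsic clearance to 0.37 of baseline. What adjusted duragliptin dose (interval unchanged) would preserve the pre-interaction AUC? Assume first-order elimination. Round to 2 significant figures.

CYP2C19: 0.73 × 0.37 = 0.2701
Other: 0.27 (unchanged)
New clearance relative to baseline: 0.2701 + 0.27 = 0.5401.
Exposure is unchanged when dose changes in proportion to clearance. New dose = 40 μg × 0.5401 = 22 μg.

22 μg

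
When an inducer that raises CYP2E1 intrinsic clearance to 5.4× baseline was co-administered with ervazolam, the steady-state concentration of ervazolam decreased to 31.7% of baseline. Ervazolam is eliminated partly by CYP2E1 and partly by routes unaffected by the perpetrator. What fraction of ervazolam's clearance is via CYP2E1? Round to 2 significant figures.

0.49

Let x = fm,CYP2E1. Because steady-state concentration ∝ 1/CL, relative clearance rose to 1/0.317 = 3.155.
Setting x·5.4 + (1 − x) = 3.155 and solving: x = (3.155 − 1)/(5.4 − 1) = 0.49.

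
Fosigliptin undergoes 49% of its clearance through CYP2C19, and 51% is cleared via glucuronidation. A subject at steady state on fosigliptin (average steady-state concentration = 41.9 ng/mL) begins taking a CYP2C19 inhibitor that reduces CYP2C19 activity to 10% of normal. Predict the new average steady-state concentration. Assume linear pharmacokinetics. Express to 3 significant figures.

75.0 ng/mL

The CYP2C19 pathway (49% of clearance) falls to 0.1× activity: 0.49 × 0.1 = 0.049.
The remaining 51% of clearance is unaffected.
New clearance relative to baseline: 0.049 + 0.51 = 0.559.
New average steady-state concentration = baseline ÷ relative clearance = 41.9 / 0.559 = 75.0 ng/mL.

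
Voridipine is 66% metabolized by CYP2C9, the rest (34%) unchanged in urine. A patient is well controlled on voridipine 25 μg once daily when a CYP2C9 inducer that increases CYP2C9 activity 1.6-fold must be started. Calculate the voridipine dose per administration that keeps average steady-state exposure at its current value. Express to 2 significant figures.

The CYP2C9 pathway (66% of clearance) rises to 1.6× activity: 0.66 × 1.6 = 1.056.
Non-CYP routes (34%) are unchanged.
CL_new/CL_old = 1.056 + 0.34 = 1.396.
To maintain the same steady-state level, dose must scale with clearance: new dose = 25 × 1.396 = 35 μg.

35 μg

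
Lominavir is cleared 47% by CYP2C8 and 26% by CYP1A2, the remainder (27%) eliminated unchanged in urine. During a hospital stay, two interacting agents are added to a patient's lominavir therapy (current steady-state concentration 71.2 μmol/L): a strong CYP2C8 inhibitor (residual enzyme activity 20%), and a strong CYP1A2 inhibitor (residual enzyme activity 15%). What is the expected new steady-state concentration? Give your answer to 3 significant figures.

177 μmol/L

CYP2C8: 0.47 × 0.2 = 0.094
CYP1A2: 0.26 × 0.15 = 0.039
Other: 0.27 (unchanged)
New clearance relative to baseline: 0.094 + 0.039 + 0.27 = 0.403.
New steady-state concentration = 71.2 / 0.403 = 177 μmol/L (concentration scales inversely with clearance).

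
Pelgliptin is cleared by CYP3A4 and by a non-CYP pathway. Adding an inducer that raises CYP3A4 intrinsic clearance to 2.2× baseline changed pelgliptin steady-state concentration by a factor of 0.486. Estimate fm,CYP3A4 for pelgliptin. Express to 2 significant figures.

0.88

CL'/CL = 1 / 0.486 = 2.058
2.2·fm + (1 − fm) = 2.058
fm = (2.058 − 1) / (2.2 − 1) = 0.88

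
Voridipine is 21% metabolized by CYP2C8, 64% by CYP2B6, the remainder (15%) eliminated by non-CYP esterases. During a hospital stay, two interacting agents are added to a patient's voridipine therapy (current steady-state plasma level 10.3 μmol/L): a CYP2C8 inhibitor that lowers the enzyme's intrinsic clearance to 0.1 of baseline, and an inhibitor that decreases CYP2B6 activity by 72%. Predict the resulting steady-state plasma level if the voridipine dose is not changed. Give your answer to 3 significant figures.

The CYP2C8 pathway (21% of clearance) is reduced to 0.1× activity: 0.21 × 0.1 = 0.021.
The CYP2B6 pathway (64% of clearance) is reduced to 0.28× activity: 0.64 × 0.28 = 0.1792.
The remaining 15% of clearance is unaffected.
Relative clearance = 0.021 + 0.1792 + 0.15 = 0.3502.
Steady-state plasma level ∝ 1/CL: new value = 10.3 / 0.3502 = 29.4 μmol/L.

29.4 μmol/L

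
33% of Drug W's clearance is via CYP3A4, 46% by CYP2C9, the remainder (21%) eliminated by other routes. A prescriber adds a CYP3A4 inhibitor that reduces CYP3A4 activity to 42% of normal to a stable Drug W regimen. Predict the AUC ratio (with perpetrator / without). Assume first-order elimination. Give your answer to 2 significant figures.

CYP3A4: 0.33 × 0.42 = 0.1386
CYP2C9: 0.46 (unchanged)
Other: 0.21 (unchanged)
New clearance relative to baseline: 0.1386 + 0.46 + 0.21 = 0.8086.
Since AUC ∝ 1/CL, the ratio is 1 / 0.8086 = 1.2.

1.2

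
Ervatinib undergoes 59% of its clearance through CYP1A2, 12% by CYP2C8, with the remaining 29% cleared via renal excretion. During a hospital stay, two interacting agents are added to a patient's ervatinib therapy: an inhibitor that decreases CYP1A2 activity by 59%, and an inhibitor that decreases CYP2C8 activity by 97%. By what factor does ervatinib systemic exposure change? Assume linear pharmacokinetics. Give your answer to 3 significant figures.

1.87

CYP1A2: 0.59 × 0.41 = 0.2419
CYP2C8: 0.12 × 0.03 = 0.0036
Other: 0.29 (unchanged)
New clearance relative to baseline: 0.2419 + 0.0036 + 0.29 = 0.5355.
Systemic exposure ∝ 1/CL: fold-change = 1 / 0.5355 = 1.87.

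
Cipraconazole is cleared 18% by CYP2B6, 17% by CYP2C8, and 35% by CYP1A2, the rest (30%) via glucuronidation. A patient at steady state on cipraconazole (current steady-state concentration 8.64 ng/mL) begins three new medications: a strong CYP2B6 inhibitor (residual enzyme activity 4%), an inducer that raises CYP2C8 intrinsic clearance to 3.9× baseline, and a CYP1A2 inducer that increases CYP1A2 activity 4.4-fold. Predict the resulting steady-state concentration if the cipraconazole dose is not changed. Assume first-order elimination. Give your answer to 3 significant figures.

The CYP2B6 pathway (18% of clearance) is reduced to 0.04× activity: 0.18 × 0.04 = 0.0072.
The CYP2C8 pathway (17% of clearance) rises to 3.9× activity: 0.17 × 3.9 = 0.663.
The CYP1A2 pathway (35% of clearance) increases to 4.4× activity: 0.35 × 4.4 = 1.54.
Non-CYP routes (30%) are unchanged.
Relative clearance = 0.0072 + 0.663 + 1.54 + 0.3 = 2.5102.
Steady-state concentration ∝ 1/CL: new value = 8.64 / 2.5102 = 3.44 ng/mL.

3.44 ng/mL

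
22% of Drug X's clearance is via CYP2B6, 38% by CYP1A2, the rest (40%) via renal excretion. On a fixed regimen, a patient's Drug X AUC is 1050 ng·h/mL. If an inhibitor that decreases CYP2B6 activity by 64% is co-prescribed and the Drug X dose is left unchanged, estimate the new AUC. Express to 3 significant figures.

1.22 × 10³ ng·h/mL

The CYP2B6 pathway (22% of clearance) falls to 0.36× activity: 0.22 × 0.36 = 0.0792.
CYP1A2 (38%) and the residual 40% are unaffected.
CL_new/CL_old = 0.0792 + 0.38 + 0.4 = 0.8592.
AUC ∝ 1/CL, so new value = 1050 / 0.8592 = 1.22 × 10³ ng·h/mL.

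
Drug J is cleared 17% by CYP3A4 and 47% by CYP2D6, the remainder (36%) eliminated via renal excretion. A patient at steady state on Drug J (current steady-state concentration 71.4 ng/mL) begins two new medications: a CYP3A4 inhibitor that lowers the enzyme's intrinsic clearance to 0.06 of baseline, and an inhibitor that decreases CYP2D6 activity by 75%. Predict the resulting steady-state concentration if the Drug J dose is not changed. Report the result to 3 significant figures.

CYP3A4: 0.17 × 0.06 = 0.0102
CYP2D6: 0.47 × 0.25 = 0.1175
Other: 0.36 (unchanged)
Relative clearance = 0.0102 + 0.1175 + 0.36 = 0.4877.
Dividing the baseline by the relative clearance: 71.4 / 0.4877 = 146 ng/mL.

146 ng/mL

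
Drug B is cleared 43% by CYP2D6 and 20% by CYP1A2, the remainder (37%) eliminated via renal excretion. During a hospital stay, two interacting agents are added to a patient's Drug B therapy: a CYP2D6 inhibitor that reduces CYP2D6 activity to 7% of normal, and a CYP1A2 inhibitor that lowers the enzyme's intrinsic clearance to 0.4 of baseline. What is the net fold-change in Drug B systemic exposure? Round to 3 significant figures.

2.08

The CYP2D6 pathway (43% of clearance) drops to 0.07× activity: 0.43 × 0.07 = 0.0301.
The CYP1A2 pathway (20% of clearance) falls to 0.4× activity: 0.2 × 0.4 = 0.08.
The remaining 37% of clearance is unaffected.
CL_new/CL_old = 0.0301 + 0.08 + 0.37 = 0.4801.
Systemic exposure ∝ 1/CL: fold-change = 1 / 0.4801 = 2.08.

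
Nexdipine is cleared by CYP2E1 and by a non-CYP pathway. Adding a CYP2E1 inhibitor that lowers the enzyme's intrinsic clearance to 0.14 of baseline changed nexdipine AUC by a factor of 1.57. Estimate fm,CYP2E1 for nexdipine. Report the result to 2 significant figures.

Let x = fm,CYP2E1. Because AUC ∝ 1/CL, relative clearance fell to 1/1.57 = 0.6369.
Setting x·0.14 + (1 − x) = 0.6369 and solving: x = (0.6369 − 1)/(0.14 − 1) = 0.42.

0.42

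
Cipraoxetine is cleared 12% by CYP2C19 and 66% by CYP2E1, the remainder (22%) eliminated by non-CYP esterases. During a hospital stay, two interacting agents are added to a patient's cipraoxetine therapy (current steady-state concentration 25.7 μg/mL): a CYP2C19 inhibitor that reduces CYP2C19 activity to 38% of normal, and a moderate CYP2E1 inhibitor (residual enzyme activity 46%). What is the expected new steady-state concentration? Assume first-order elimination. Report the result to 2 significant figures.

The CYP2C19 pathway (12% of clearance) falls to 0.38× activity: 0.12 × 0.38 = 0.0456.
The CYP2E1 pathway (66% of clearance) drops to 0.46× activity: 0.66 × 0.46 = 0.3036.
The remaining 22% of clearance is unaffected.
New clearance relative to baseline: 0.0456 + 0.3036 + 0.22 = 0.5692.
Steady-state concentration ∝ 1/CL: new value = 25.7 / 0.5692 = 45 μg/mL.

45 μg/mL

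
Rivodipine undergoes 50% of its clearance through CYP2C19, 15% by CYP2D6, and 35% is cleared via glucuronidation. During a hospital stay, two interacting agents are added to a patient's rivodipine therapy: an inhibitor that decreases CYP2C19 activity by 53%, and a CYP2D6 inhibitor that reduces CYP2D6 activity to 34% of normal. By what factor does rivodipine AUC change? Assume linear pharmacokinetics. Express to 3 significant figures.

1.57

The CYP2C19 pathway (50% of clearance) drops to 0.47× activity: 0.5 × 0.47 = 0.235.
The CYP2D6 pathway (15% of clearance) is reduced to 0.34× activity: 0.15 × 0.34 = 0.051.
The remaining 35% of clearance is unaffected.
New clearance relative to baseline: 0.235 + 0.051 + 0.35 = 0.636.
Because AUC varies inversely with clearance, the combined effect is 1 / 0.636 = 1.57.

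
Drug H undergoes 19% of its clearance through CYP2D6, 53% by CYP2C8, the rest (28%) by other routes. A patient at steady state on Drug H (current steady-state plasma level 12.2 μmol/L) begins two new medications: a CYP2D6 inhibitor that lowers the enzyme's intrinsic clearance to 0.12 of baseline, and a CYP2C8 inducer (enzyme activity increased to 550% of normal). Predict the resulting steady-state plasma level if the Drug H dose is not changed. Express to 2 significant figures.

3.8 μmol/L

The CYP2D6 pathway (19% of clearance) drops to 0.12× activity: 0.19 × 0.12 = 0.0228.
The CYP2C8 pathway (53% of clearance) rises to 5.5× activity: 0.53 × 5.5 = 2.915.
The remaining 28% of clearance is unaffected.
Relative clearance = 0.0228 + 2.915 + 0.28 = 3.2178.
Steady-state plasma level ∝ 1/CL: new value = 12.2 / 3.2178 = 3.8 μmol/L.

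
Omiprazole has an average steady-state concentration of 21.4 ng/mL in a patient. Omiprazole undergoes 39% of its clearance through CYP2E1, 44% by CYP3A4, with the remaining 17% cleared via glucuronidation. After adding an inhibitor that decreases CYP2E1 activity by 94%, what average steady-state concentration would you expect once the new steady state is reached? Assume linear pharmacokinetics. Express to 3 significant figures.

The CYP2E1 pathway (39% of clearance) falls to 0.06× activity: 0.39 × 0.06 = 0.0234.
CYP3A4 (44%) and the residual 17% are unaffected.
CL_new/CL_old = 0.0234 + 0.44 + 0.17 = 0.6334.
Average steady-state concentration ∝ 1/CL, so new value = 21.4 / 0.6334 = 33.8 ng/mL.

33.8 ng/mL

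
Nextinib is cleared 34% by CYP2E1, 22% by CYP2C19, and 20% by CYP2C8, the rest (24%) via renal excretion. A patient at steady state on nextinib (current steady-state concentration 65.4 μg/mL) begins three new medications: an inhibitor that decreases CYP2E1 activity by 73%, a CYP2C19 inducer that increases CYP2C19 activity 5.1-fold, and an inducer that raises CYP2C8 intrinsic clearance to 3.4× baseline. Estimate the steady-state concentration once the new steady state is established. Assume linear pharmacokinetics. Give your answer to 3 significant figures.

30.6 μg/mL

The CYP2E1 pathway (34% of clearance) falls to 0.27× activity: 0.34 × 0.27 = 0.0918.
The CYP2C19 pathway (22% of clearance) increases to 5.1× activity: 0.22 × 5.1 = 1.122.
The CYP2C8 pathway (20% of clearance) increases to 3.4× activity: 0.2 × 3.4 = 0.68.
The remaining 24% of clearance is unaffected.
Relative clearance = 0.0918 + 1.122 + 0.68 + 0.24 = 2.1338.
New steady-state concentration = 65.4 / 2.1338 = 30.6 μg/mL (concentration scales inversely with clearance).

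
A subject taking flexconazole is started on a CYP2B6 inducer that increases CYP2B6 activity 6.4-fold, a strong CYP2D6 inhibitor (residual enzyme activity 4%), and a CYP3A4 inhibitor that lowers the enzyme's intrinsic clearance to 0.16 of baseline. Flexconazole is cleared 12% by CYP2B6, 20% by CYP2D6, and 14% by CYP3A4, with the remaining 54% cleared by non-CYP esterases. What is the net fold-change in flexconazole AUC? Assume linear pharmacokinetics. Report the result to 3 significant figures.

CYP2B6: 0.12 × 6.4 = 0.768
CYP2D6: 0.2 × 0.04 = 0.008
CYP3A4: 0.14 × 0.16 = 0.0224
Other: 0.54 (unchanged)
New clearance relative to baseline: 0.768 + 0.008 + 0.0224 + 0.54 = 1.3384.
Because AUC varies inversely with clearance, the combined effect is 1 / 1.3384 = 0.747.

0.747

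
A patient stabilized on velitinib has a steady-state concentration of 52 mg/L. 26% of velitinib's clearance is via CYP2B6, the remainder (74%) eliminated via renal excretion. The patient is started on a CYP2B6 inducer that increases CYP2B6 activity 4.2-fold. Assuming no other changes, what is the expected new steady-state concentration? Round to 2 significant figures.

The CYP2B6 pathway (26% of clearance) is boosted to 4.2× activity: 0.26 × 4.2 = 1.092.
Non-CYP routes (74%) are unchanged.
Relative clearance = 1.092 + 0.74 = 1.832.
Steady-state concentration ∝ 1/CL, so new value = 52 / 1.832 = 28 mg/L.

28 mg/L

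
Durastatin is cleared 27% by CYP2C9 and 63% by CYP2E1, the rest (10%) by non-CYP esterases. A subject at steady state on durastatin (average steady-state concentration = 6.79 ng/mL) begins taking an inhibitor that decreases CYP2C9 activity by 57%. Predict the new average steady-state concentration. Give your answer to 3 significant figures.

8.03 ng/mL

The CYP2C9 pathway (27% of clearance) drops to 0.43× activity: 0.27 × 0.43 = 0.1161.
CYP2E1 (63%) and the residual 10% are unaffected.
CL_new/CL_old = 0.1161 + 0.63 + 0.1 = 0.8461.
New average steady-state concentration = baseline ÷ relative clearance = 6.79 / 0.8461 = 8.03 ng/mL.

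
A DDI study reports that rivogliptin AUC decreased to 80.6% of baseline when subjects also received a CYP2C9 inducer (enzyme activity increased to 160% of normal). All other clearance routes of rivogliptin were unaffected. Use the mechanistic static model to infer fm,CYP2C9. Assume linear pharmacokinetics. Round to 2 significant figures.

0.40

Let fm be the CYP2C9 fraction. New clearance relative to baseline = fm × 1.6 + (1 − fm).
AUC ratio = 1 / (new CL fraction), so new CL fraction = 1 / 0.806 = 1.241.
fm × 1.6 + 1 − fm = 1.241  ⇒  fm × (1.6 − 1) = 0.2407  ⇒  fm = 0.40.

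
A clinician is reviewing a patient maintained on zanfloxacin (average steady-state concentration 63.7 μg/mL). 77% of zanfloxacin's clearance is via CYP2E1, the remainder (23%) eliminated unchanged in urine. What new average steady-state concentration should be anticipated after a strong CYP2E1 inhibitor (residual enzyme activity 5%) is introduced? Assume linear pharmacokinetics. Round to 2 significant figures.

2.4 × 10² μg/mL

The CYP2E1 pathway (77% of clearance) is reduced to 0.05× activity: 0.77 × 0.05 = 0.0385.
The remaining 23% of clearance is unaffected.
Relative clearance = 0.0385 + 0.23 = 0.2685.
New average steady-state concentration = baseline ÷ relative clearance = 63.7 / 0.2685 = 2.4 × 10² μg/mL.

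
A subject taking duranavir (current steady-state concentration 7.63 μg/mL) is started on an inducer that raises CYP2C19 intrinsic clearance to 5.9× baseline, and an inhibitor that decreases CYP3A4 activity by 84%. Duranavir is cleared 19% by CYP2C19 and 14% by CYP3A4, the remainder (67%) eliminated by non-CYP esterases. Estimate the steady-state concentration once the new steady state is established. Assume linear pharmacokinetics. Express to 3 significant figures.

4.21 μg/mL

The CYP2C19 pathway (19% of clearance) is boosted to 5.9× activity: 0.19 × 5.9 = 1.121.
The CYP3A4 pathway (14% of clearance) drops to 0.16× activity: 0.14 × 0.16 = 0.0224.
Non-CYP routes (67%) are unchanged.
CL_new/CL_old = 1.121 + 0.0224 + 0.67 = 1.8134.
New steady-state concentration = 7.63 / 1.8134 = 4.21 μg/mL (concentration scales inversely with clearance).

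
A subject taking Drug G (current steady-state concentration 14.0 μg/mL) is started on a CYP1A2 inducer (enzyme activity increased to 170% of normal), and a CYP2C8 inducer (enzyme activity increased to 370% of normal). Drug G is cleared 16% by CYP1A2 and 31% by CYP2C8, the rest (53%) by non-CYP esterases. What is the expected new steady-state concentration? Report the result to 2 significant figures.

7.2 μg/mL

CYP1A2: 0.16 × 1.7 = 0.272
CYP2C8: 0.31 × 3.7 = 1.147
Other: 0.53 (unchanged)
Relative clearance = 0.272 + 1.147 + 0.53 = 1.949.
Dividing the baseline by the relative clearance: 14.0 / 1.949 = 7.2 μg/mL.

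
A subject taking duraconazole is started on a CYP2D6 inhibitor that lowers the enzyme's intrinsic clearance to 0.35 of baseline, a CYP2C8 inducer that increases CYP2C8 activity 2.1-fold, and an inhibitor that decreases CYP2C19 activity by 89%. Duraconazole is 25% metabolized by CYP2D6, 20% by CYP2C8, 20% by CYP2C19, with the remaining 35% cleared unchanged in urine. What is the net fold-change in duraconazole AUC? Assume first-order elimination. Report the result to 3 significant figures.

1.14

CYP2D6: 0.25 × 0.35 = 0.0875
CYP2C8: 0.2 × 2.1 = 0.42
CYP2C19: 0.2 × 0.11 = 0.022
Other: 0.35 (unchanged)
Relative clearance = 0.0875 + 0.42 + 0.022 + 0.35 = 0.8795.
AUC ∝ 1/CL: fold-change = 1 / 0.8795 = 1.14.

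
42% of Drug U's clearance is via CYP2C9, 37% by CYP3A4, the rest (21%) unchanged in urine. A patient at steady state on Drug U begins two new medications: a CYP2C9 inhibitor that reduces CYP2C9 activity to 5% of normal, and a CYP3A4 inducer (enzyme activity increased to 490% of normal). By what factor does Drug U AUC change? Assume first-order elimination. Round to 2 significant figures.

0.49

CYP2C9: 0.42 × 0.05 = 0.021
CYP3A4: 0.37 × 4.9 = 1.813
Other: 0.21 (unchanged)
CL_new/CL_old = 0.021 + 1.813 + 0.21 = 2.044.
AUC ∝ 1/CL: fold-change = 1 / 2.044 = 0.49.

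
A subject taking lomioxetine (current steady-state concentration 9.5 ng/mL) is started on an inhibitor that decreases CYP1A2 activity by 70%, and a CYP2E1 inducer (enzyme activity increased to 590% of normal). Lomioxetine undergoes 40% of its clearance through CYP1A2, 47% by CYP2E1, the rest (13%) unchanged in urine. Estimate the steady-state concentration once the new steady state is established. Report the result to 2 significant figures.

CYP1A2: 0.4 × 0.3 = 0.12
CYP2E1: 0.47 × 5.9 = 2.773
Other: 0.13 (unchanged)
Relative clearance = 0.12 + 2.773 + 0.13 = 3.023.
Dividing the baseline by the relative clearance: 9.5 / 3.023 = 3.1 ng/mL.

3.1 ng/mL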